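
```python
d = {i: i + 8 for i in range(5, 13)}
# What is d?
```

{5: 13, 6: 14, 7: 15, 8: 16, 9: 17, 10: 18, 11: 19, 12: 20}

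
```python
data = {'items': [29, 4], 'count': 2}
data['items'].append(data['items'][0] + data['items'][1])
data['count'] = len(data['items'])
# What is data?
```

After line 1: data = {'items': [29, 4], 'count': 2}
After line 2 (append 29 + 4 = 33): data = {'items': [29, 4, 33], 'count': 2}
After line 3 (count = len(items) = 3): data = {'items': [29, 4, 33], 'count': 3}

{'items': [29, 4, 33], 'count': 3}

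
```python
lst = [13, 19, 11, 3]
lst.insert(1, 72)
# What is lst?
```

[13, 72, 19, 11, 3]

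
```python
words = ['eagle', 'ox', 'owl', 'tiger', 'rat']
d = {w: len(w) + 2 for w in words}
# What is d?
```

{'eagle': 7, 'ox': 4, 'owl': 5, 'tiger': 7, 'rat': 5}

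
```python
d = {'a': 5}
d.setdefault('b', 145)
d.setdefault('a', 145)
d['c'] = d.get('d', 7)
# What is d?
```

After line 1: d = {'a': 5}
After line 2 (setdefault adds 'b'=145): d = {'a': 5, 'b': 145}
After line 3 (setdefault 'a' no-op, already exists): d = {'a': 5, 'b': 145}
After line 4 (get('d', 7) returns default since 'd' not in d): d = {'a': 5, 'b': 145, 'c': 7}

{'a': 5, 'b': 145, 'c': 7}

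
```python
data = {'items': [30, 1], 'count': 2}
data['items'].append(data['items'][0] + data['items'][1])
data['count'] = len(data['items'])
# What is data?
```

After line 1: data = {'items': [30, 1], 'count': 2}
After line 2 (append 30 + 1 = 31): data = {'items': [30, 1, 31], 'count': 2}
After line 3 (count = len(items) = 3): data = {'items': [30, 1, 31], 'count': 3}

{'items': [30, 1, 31], 'count': 3}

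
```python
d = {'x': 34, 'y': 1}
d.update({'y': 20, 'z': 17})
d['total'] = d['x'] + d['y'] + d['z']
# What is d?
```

After line 1: d = {'x': 34, 'y': 1}
After line 2 (y overwritten, z added): d = {'x': 34, 'y': 20, 'z': 17}
After line 3 (total = 34 + 20 + 17 = 71): d = {'x': 34, 'y': 20, 'z': 17, 'total': 71}

{'x': 34, 'y': 20, 'z': 17, 'total': 71}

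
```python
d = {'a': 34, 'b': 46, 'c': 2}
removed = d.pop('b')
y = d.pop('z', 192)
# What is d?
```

After line 1: d = {'a': 34, 'b': 46, 'c': 2}
After line 2 (pop 'b' returns 46): d = {'a': 34, 'c': 2}, removed = 46
After line 3 (pop 'z' missing, returns default 192): d = {'a': 34, 'c': 2}, y = 192

{'a': 34, 'c': 2}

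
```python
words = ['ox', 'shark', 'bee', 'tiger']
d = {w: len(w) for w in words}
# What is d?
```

{'ox': 2, 'shark': 5, 'bee': 3, 'tiger': 5}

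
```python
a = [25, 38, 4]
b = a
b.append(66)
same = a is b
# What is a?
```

After line 1: a = [25, 38, 4]
After line 2 (b = a is an alias, same object): a = [25, 38, 4], b = [25, 38, 4]
After line 3 (b.append mutates the shared list): a = [25, 38, 4, 66], b = [25, 38, 4, 66]
After line 4 (same = a is b; same object -> True): same = True

[25, 38, 4, 66]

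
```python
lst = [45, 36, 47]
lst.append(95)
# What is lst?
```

[45, 36, 47, 95]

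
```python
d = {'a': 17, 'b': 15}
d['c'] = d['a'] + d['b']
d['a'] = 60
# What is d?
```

After line 1: d = {'a': 17, 'b': 15}
After line 2 (d['c'] = 17 + 15): d = {'a': 17, 'b': 15, 'c': 32}
After line 3: d = {'a': 60, 'b': 15, 'c': 32}

{'a': 60, 'b': 15, 'c': 32}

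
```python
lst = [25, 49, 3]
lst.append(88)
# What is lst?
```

[25, 49, 3, 88]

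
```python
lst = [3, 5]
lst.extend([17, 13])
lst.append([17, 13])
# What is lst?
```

After line 1: lst = [3, 5]
After line 2 (extend unpacks [17, 13]): lst = [3, 5, 17, 13]
After line 3 (append adds [17, 13] as single element): lst = [3, 5, 17, 13, [17, 13]]

[3, 5, 17, 13, [17, 13]]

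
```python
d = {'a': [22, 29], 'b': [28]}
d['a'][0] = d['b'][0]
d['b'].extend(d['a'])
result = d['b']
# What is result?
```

After line 1: d = {'a': [22, 29], 'b': [28]}
After line 2 (a[0] = b[0] = 28): d = {'a': [28, 29], 'b': [28]}
After line 3 (b.extend(a) appends [28, 29]): d = {'a': [28, 29], 'b': [28, 28, 29]}
After line 4: result = d['b'] = [28, 28, 29]

[28, 28, 29]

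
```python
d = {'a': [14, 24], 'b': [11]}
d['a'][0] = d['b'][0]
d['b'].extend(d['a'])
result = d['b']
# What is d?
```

After line 1: d = {'a': [14, 24], 'b': [11]}
After line 2 (a[0] = b[0] = 11): d = {'a': [11, 24], 'b': [11]}
After line 3 (b.extend(a) appends [11, 24]): d = {'a': [11, 24], 'b': [11, 11, 24]}
After line 4: result = d['b'] = [11, 11, 24]

{'a': [11, 24], 'b': [11, 11, 24]}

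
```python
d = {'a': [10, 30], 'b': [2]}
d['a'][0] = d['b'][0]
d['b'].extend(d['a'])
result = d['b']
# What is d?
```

After line 1: d = {'a': [10, 30], 'b': [2]}
After line 2 (a[0] = b[0] = 2): d = {'a': [2, 30], 'b': [2]}
After line 3 (b.extend(a) appends [2, 30]): d = {'a': [2, 30], 'b': [2, 2, 30]}
After line 4: result = d['b'] = [2, 2, 30]

{'a': [2, 30], 'b': [2, 2, 30]}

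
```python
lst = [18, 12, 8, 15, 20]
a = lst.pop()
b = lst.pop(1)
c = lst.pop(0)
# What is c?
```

After line 1: lst = [18, 12, 8, 15, 20]
After line 2 (pop() -> a = 20): lst = [18, 12, 8, 15]
After line 3 (pop(1) -> b = 12): lst = [18, 8, 15]
After line 4 (pop(0) -> c = 18): lst = [8, 15]

18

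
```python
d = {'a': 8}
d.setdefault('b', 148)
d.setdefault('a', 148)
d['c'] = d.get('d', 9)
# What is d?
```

After line 1: d = {'a': 8}
After line 2 (setdefault adds 'b'=148): d = {'a': 8, 'b': 148}
After line 3 (setdefault 'a' no-op, already exists): d = {'a': 8, 'b': 148}
After line 4 (get('d', 9) returns default since 'd' not in d): d = {'a': 8, 'b': 148, 'c': 9}

{'a': 8, 'b': 148, 'c': 9}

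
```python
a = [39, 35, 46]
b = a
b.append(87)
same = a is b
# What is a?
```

After line 1: a = [39, 35, 46]
After line 2 (b = a is an alias, same object): a = [39, 35, 46], b = [39, 35, 46]
After line 3 (b.append mutates the shared list): a = [39, 35, 46, 87], b = [39, 35, 46, 87]
After line 4 (same = a is b; same object -> True): same = True

[39, 35, 46, 87]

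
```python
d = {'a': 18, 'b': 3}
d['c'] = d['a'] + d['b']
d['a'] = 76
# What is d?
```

After line 1: d = {'a': 18, 'b': 3}
After line 2 (d['c'] = 18 + 3): d = {'a': 18, 'b': 3, 'c': 21}
After line 3: d = {'a': 76, 'b': 3, 'c': 21}

{'a': 76, 'b': 3, 'c': 21}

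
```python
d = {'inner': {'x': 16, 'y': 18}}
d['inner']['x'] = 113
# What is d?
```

After line 1: d = {'inner': {'x': 16, 'y': 18}}
After line 2 (inner x overwritten): d = {'inner': {'x': 113, 'y': 18}}

{'inner': {'x': 113, 'y': 18}}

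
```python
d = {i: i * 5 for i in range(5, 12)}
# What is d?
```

{5: 25, 6: 30, 7: 35, 8: 40, 9: 45, 10: 50, 11: 55}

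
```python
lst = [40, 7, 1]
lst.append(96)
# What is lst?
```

[40, 7, 1, 96]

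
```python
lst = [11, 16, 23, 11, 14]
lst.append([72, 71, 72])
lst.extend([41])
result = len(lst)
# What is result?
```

After line 1: lst = [11, 16, 23, 11, 14]
After line 2 (append adds [72, 71, 72] as single element): lst = [11, 16, 23, 11, 14, [72, 71, 72]]
After line 3 (extend unpacks [41], adds 41): lst = [11, 16, 23, 11, 14, [72, 71, 72], 41]
After line 4: result = len(lst) = 7

7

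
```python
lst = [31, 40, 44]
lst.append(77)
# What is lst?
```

[31, 40, 44, 77]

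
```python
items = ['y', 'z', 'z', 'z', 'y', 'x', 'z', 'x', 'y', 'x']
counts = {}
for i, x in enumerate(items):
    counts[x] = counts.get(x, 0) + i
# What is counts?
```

Initial: counts = {}, items = ['y', 'z', 'z', 'z', 'y', 'x', 'z', 'x', 'y', 'x']
i=0, x='y': counts = {'y': 0}
i=1, x='z': counts = {'y': 0, 'z': 1}
i=2, x='z': counts = {'y': 0, 'z': 3}
i=3, x='z': counts = {'y': 0, 'z': 6}
i=4, x='y': counts = {'y': 4, 'z': 6}
i=5, x='x': counts = {'y': 4, 'z': 6, 'x': 5}
i=6, x='z': counts = {'y': 4, 'z': 12, 'x': 5}
i=7, x='x': counts = {'y': 4, 'z': 12, 'x': 12}
i=8, x='y': counts = {'y': 12, 'z': 12, 'x': 12}
i=9, x='x': counts = {'y': 12, 'z': 12, 'x': 21}

{'y': 12, 'z': 12, 'x': 21}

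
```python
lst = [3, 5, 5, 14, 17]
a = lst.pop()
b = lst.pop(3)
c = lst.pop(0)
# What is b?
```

After line 1: lst = [3, 5, 5, 14, 17]
After line 2 (pop() -> a = 17): lst = [3, 5, 5, 14]
After line 3 (pop(3) -> b = 14): lst = [3, 5, 5]
After line 4 (pop(0) -> c = 3): lst = [5, 5]

14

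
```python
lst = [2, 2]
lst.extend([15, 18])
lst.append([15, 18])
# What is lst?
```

After line 1: lst = [2, 2]
After line 2 (extend unpacks [15, 18]): lst = [2, 2, 15, 18]
After line 3 (append adds [15, 18] as single element): lst = [2, 2, 15, 18, [15, 18]]

[2, 2, 15, 18, [15, 18]]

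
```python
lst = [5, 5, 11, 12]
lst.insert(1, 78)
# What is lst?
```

[5, 78, 5, 11, 12]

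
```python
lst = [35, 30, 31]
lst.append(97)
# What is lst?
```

[35, 30, 31, 97]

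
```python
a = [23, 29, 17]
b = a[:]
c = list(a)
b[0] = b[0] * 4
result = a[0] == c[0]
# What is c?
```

After line 1: a = [23, 29, 17]
After line 2 (b = a[:], copy): a = [23, 29, 17], b = [23, 29, 17]
After line 3 (c = list(a) is a copy, new object): c = [23, 29, 17]
After line 4 (b[0] = 23 * 4 = 92; only b mutates (copy)): a = [23, 29, 17], b = [92, 29, 17], c = [23, 29, 17]
After line 5 (a[0] = 23, c[0] = 23; result = True)

[23, 29, 17]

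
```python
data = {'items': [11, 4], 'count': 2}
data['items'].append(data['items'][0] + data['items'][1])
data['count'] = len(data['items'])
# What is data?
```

After line 1: data = {'items': [11, 4], 'count': 2}
After line 2 (append 11 + 4 = 15): data = {'items': [11, 4, 15], 'count': 2}
After line 3 (count = len(items) = 3): data = {'items': [11, 4, 15], 'count': 3}

{'items': [11, 4, 15], 'count': 3}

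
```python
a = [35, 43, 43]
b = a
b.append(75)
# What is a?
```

After line 1: a = [35, 43, 43]
After line 2 (b = a is an alias, same object): a = [35, 43, 43], b = [35, 43, 43]
After line 3 (b.append mutates the shared list): a = [35, 43, 43, 75], b = [35, 43, 43, 75]

[35, 43, 43, 75]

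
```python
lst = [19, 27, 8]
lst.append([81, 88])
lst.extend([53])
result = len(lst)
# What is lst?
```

After line 1: lst = [19, 27, 8]
After line 2 (append adds [81, 88] as single element): lst = [19, 27, 8, [81, 88]]
After line 3 (extend unpacks [53], adds 53): lst = [19, 27, 8, [81, 88], 53]
After line 4: result = len(lst) = 5

[19, 27, 8, [81, 88], 53]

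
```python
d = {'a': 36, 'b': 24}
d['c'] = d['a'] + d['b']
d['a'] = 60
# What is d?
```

After line 1: d = {'a': 36, 'b': 24}
After line 2 (d['c'] = 36 + 24): d = {'a': 36, 'b': 24, 'c': 60}
After line 3: d = {'a': 60, 'b': 24, 'c': 60}

{'a': 60, 'b': 24, 'c': 60}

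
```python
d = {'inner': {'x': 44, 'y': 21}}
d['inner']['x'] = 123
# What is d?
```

After line 1: d = {'inner': {'x': 44, 'y': 21}}
After line 2 (inner x overwritten): d = {'inner': {'x': 123, 'y': 21}}

{'inner': {'x': 123, 'y': 21}}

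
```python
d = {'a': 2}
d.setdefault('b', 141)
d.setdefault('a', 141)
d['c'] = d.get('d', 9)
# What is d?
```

After line 1: d = {'a': 2}
After line 2 (setdefault adds 'b'=141): d = {'a': 2, 'b': 141}
After line 3 (setdefault 'a' no-op, already exists): d = {'a': 2, 'b': 141}
After line 4 (get('d', 9) returns default since 'd' not in d): d = {'a': 2, 'b': 141, 'c': 9}

{'a': 2, 'b': 141, 'c': 9}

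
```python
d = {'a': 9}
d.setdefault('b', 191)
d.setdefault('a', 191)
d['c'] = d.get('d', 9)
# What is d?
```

After line 1: d = {'a': 9}
After line 2 (setdefault adds 'b'=191): d = {'a': 9, 'b': 191}
After line 3 (setdefault 'a' no-op, already exists): d = {'a': 9, 'b': 191}
After line 4 (get('d', 9) returns default since 'd' not in d): d = {'a': 9, 'b': 191, 'c': 9}

{'a': 9, 'b': 191, 'c': 9}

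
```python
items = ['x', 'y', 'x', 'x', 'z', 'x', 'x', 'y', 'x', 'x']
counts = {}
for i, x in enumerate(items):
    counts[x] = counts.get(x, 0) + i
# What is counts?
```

Initial: counts = {}, items = ['x', 'y', 'x', 'x', 'z', 'x', 'x', 'y', 'x', 'x']
i=0, x='x': counts = {'x': 0}
i=1, x='y': counts = {'x': 0, 'y': 1}
i=2, x='x': counts = {'x': 2, 'y': 1}
i=3, x='x': counts = {'x': 5, 'y': 1}
i=4, x='z': counts = {'x': 5, 'y': 1, 'z': 4}
i=5, x='x': counts = {'x': 10, 'y': 1, 'z': 4}
i=6, x='x': counts = {'x': 16, 'y': 1, 'z': 4}
i=7, x='y': counts = {'x': 16, 'y': 8, 'z': 4}
i=8, x='x': counts = {'x': 24, 'y': 8, 'z': 4}
i=9, x='x': counts = {'x': 33, 'y': 8, 'z': 4}

{'x': 33, 'y': 8, 'z': 4}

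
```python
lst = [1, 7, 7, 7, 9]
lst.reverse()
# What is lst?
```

[9, 7, 7, 7, 1]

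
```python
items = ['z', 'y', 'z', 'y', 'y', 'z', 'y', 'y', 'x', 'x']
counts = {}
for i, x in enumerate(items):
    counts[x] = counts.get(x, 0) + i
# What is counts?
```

Initial: counts = {}, items = ['z', 'y', 'z', 'y', 'y', 'z', 'y', 'y', 'x', 'x']
i=0, x='z': counts = {'z': 0}
i=1, x='y': counts = {'z': 0, 'y': 1}
i=2, x='z': counts = {'z': 2, 'y': 1}
i=3, x='y': counts = {'z': 2, 'y': 4}
i=4, x='y': counts = {'z': 2, 'y': 8}
i=5, x='z': counts = {'z': 7, 'y': 8}
i=6, x='y': counts = {'z': 7, 'y': 14}
i=7, x='y': counts = {'z': 7, 'y': 21}
i=8, x='x': counts = {'z': 7, 'y': 21, 'x': 8}
i=9, x='x': counts = {'z': 7, 'y': 21, 'x': 17}

{'z': 7, 'y': 21, 'x': 17}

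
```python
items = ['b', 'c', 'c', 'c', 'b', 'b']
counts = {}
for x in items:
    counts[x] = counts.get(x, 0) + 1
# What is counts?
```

Initial: counts = {}, items = ['b', 'c', 'c', 'c', 'b', 'b']
See 'b': counts = {'b': 1}
See 'c': counts = {'b': 1, 'c': 1}
See 'c': counts = {'b': 1, 'c': 2}
See 'c': counts = {'b': 1, 'c': 3}
See 'b': counts = {'b': 2, 'c': 3}
See 'b': counts = {'b': 3, 'c': 3}

{'b': 3, 'c': 3}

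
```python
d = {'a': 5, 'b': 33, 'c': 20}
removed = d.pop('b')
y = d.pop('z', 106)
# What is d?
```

After line 1: d = {'a': 5, 'b': 33, 'c': 20}
After line 2 (pop 'b' returns 33): d = {'a': 5, 'c': 20}, removed = 33
After line 3 (pop 'z' missing, returns default 106): d = {'a': 5, 'c': 20}, y = 106

{'a': 5, 'c': 20}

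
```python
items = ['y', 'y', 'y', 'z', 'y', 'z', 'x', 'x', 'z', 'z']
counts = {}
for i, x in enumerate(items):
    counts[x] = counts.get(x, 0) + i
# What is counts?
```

Initial: counts = {}, items = ['y', 'y', 'y', 'z', 'y', 'z', 'x', 'x', 'z', 'z']
i=0, x='y': counts = {'y': 0}
i=1, x='y': counts = {'y': 1}
i=2, x='y': counts = {'y': 3}
i=3, x='z': counts = {'y': 3, 'z': 3}
i=4, x='y': counts = {'y': 7, 'z': 3}
i=5, x='z': counts = {'y': 7, 'z': 8}
i=6, x='x': counts = {'y': 7, 'z': 8, 'x': 6}
i=7, x='x': counts = {'y': 7, 'z': 8, 'x': 13}
i=8, x='z': counts = {'y': 7, 'z': 16, 'x': 13}
i=9, x='z': counts = {'y': 7, 'z': 25, 'x': 13}

{'y': 7, 'z': 25, 'x': 13}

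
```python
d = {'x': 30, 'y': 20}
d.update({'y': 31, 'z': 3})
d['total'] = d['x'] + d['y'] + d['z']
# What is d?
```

After line 1: d = {'x': 30, 'y': 20}
After line 2 (y overwritten, z added): d = {'x': 30, 'y': 31, 'z': 3}
After line 3 (total = 30 + 31 + 3 = 64): d = {'x': 30, 'y': 31, 'z': 3, 'total': 64}

{'x': 30, 'y': 31, 'z': 3, 'total': 64}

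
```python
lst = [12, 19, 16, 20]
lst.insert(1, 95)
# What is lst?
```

[12, 95, 19, 16, 20]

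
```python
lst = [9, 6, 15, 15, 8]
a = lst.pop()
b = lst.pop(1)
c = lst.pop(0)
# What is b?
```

After line 1: lst = [9, 6, 15, 15, 8]
After line 2 (pop() -> a = 8): lst = [9, 6, 15, 15]
After line 3 (pop(1) -> b = 6): lst = [9, 15, 15]
After line 4 (pop(0) -> c = 9): lst = [15, 15]

6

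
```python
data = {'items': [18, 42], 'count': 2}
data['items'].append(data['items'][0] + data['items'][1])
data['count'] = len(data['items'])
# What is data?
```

After line 1: data = {'items': [18, 42], 'count': 2}
After line 2 (append 18 + 42 = 60): data = {'items': [18, 42, 60], 'count': 2}
After line 3 (count = len(items) = 3): data = {'items': [18, 42, 60], 'count': 3}

{'items': [18, 42, 60], 'count': 3}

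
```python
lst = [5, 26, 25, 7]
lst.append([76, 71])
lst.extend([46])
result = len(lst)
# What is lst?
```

After line 1: lst = [5, 26, 25, 7]
After line 2 (append adds [76, 71] as single element): lst = [5, 26, 25, 7, [76, 71]]
After line 3 (extend unpacks [46], adds 46): lst = [5, 26, 25, 7, [76, 71], 46]
After line 4: result = len(lst) = 6

[5, 26, 25, 7, [76, 71], 46]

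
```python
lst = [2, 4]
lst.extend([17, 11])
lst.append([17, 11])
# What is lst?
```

After line 1: lst = [2, 4]
After line 2 (extend unpacks [17, 11]): lst = [2, 4, 17, 11]
After line 3 (append adds [17, 11] as single element): lst = [2, 4, 17, 11, [17, 11]]

[2, 4, 17, 11, [17, 11]]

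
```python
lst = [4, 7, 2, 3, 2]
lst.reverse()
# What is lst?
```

[2, 3, 2, 7, 4]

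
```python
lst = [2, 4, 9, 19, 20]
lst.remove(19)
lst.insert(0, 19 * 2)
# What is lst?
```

After line 1: lst = [2, 4, 9, 19, 20]
After line 2 (remove first 19): lst = [2, 4, 9, 20]
After line 3 (insert 38 at index 0): lst = [38, 2, 4, 9, 20]

[38, 2, 4, 9, 20]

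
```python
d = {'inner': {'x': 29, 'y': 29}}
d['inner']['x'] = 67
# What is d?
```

After line 1: d = {'inner': {'x': 29, 'y': 29}}
After line 2 (inner x overwritten): d = {'inner': {'x': 67, 'y': 29}}

{'inner': {'x': 67, 'y': 29}}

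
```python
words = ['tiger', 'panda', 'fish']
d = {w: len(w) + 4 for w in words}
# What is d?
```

{'tiger': 9, 'panda': 9, 'fish': 8}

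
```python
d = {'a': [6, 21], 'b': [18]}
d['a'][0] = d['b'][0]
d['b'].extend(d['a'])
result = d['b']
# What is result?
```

After line 1: d = {'a': [6, 21], 'b': [18]}
After line 2 (a[0] = b[0] = 18): d = {'a': [18, 21], 'b': [18]}
After line 3 (b.extend(a) appends [18, 21]): d = {'a': [18, 21], 'b': [18, 18, 21]}
After line 4: result = d['b'] = [18, 18, 21]

[18, 18, 21]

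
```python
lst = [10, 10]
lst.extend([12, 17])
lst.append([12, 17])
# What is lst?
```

After line 1: lst = [10, 10]
After line 2 (extend unpacks [12, 17]): lst = [10, 10, 12, 17]
After line 3 (append adds [12, 17] as single element): lst = [10, 10, 12, 17, [12, 17]]

[10, 10, 12, 17, [12, 17]]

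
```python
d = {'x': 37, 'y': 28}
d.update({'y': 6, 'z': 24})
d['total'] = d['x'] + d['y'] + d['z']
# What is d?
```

After line 1: d = {'x': 37, 'y': 28}
After line 2 (y overwritten, z added): d = {'x': 37, 'y': 6, 'z': 24}
After line 3 (total = 37 + 6 + 24 = 67): d = {'x': 37, 'y': 6, 'z': 24, 'total': 67}

{'x': 37, 'y': 6, 'z': 24, 'total': 67}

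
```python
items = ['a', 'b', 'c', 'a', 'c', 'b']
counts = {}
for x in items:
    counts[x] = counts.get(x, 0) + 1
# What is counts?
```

Initial: counts = {}, items = ['a', 'b', 'c', 'a', 'c', 'b']
See 'a': counts = {'a': 1}
See 'b': counts = {'a': 1, 'b': 1}
See 'c': counts = {'a': 1, 'b': 1, 'c': 1}
See 'a': counts = {'a': 2, 'b': 1, 'c': 1}
See 'c': counts = {'a': 2, 'b': 1, 'c': 2}
See 'b': counts = {'a': 2, 'b': 2, 'c': 2}

{'a': 2, 'b': 2, 'c': 2}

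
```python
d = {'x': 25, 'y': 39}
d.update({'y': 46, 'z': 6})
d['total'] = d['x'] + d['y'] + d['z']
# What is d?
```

After line 1: d = {'x': 25, 'y': 39}
After line 2 (y overwritten, z added): d = {'x': 25, 'y': 46, 'z': 6}
After line 3 (total = 25 + 46 + 6 = 77): d = {'x': 25, 'y': 46, 'z': 6, 'total': 77}

{'x': 25, 'y': 46, 'z': 6, 'total': 77}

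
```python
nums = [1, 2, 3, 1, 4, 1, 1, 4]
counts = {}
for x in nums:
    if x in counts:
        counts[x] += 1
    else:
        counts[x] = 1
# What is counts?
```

Initial: counts = {}, nums = [1, 2, 3, 1, 4, 1, 1, 4]
See 1: counts = {1: 1}
See 2: counts = {1: 1, 2: 1}
See 3: counts = {1: 1, 2: 1, 3: 1}
See 1: counts = {1: 2, 2: 1, 3: 1}
See 4: counts = {1: 2, 2: 1, 3: 1, 4: 1}
See 1: counts = {1: 3, 2: 1, 3: 1, 4: 1}
See 1: counts = {1: 4, 2: 1, 3: 1, 4: 1}
See 4: counts = {1: 4, 2: 1, 3: 1, 4: 2}

{1: 4, 2: 1, 3: 1, 4: 2}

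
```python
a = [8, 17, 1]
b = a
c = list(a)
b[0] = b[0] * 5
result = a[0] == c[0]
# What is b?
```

After line 1: a = [8, 17, 1]
After line 2 (b = a, alias): a = [8, 17, 1], b = [8, 17, 1]
After line 3 (c = list(a) is a copy, new object): c = [8, 17, 1]
After line 4 (b[0] = 8 * 5 = 40; mutates shared a/b): a = b = [40, 17, 1], c = [8, 17, 1]
After line 5 (a[0] = 40, c[0] = 8; result = False)

[40, 17, 1]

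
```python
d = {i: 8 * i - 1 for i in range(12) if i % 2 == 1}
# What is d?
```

{1: 7, 3: 23, 5: 39, 7: 55, 9: 71, 11: 87}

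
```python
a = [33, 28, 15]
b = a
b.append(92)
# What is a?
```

After line 1: a = [33, 28, 15]
After line 2 (b = a is an alias, same object): a = [33, 28, 15], b = [33, 28, 15]
After line 3 (b.append mutates the shared list): a = [33, 28, 15, 92], b = [33, 28, 15, 92]

[33, 28, 15, 92]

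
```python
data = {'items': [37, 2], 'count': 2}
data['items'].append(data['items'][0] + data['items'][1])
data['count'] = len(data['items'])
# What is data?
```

After line 1: data = {'items': [37, 2], 'count': 2}
After line 2 (append 37 + 2 = 39): data = {'items': [37, 2, 39], 'count': 2}
After line 3 (count = len(items) = 3): data = {'items': [37, 2, 39], 'count': 3}

{'items': [37, 2, 39], 'count': 3}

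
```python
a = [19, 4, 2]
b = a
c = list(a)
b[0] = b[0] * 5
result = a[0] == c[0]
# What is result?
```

After line 1: a = [19, 4, 2]
After line 2 (b = a, alias): a = [19, 4, 2], b = [19, 4, 2]
After line 3 (c = list(a) is a copy, new object): c = [19, 4, 2]
After line 4 (b[0] = 19 * 5 = 95; mutates shared a/b): a = b = [95, 4, 2], c = [19, 4, 2]
After line 5 (a[0] = 95, c[0] = 19; result = False)

False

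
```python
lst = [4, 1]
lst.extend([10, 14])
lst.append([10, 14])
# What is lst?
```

After line 1: lst = [4, 1]
After line 2 (extend unpacks [10, 14]): lst = [4, 1, 10, 14]
After line 3 (append adds [10, 14] as single element): lst = [4, 1, 10, 14, [10, 14]]

[4, 1, 10, 14, [10, 14]]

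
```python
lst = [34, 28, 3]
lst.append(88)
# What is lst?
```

[34, 28, 3, 88]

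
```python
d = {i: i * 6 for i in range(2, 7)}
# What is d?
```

{2: 12, 3: 18, 4: 24, 5: 30, 6: 36}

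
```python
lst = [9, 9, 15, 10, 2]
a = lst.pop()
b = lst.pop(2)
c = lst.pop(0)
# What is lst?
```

After line 1: lst = [9, 9, 15, 10, 2]
After line 2 (pop() -> a = 2): lst = [9, 9, 15, 10]
After line 3 (pop(2) -> b = 15): lst = [9, 9, 10]
After line 4 (pop(0) -> c = 9): lst = [9, 10]

[9, 10]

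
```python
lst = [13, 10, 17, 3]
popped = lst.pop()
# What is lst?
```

[13, 10, 17]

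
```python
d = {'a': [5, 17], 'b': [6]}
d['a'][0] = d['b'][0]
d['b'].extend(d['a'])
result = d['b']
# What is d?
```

After line 1: d = {'a': [5, 17], 'b': [6]}
After line 2 (a[0] = b[0] = 6): d = {'a': [6, 17], 'b': [6]}
After line 3 (b.extend(a) appends [6, 17]): d = {'a': [6, 17], 'b': [6, 6, 17]}
After line 4: result = d['b'] = [6, 6, 17]

{'a': [6, 17], 'b': [6, 6, 17]}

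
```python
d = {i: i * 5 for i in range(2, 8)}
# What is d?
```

{2: 10, 3: 15, 4: 20, 5: 25, 6: 30, 7: 35}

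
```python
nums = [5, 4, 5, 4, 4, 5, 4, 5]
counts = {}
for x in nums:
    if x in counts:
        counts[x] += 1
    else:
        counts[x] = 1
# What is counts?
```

Initial: counts = {}, nums = [5, 4, 5, 4, 4, 5, 4, 5]
See 5: counts = {5: 1}
See 4: counts = {5: 1, 4: 1}
See 5: counts = {5: 2, 4: 1}
See 4: counts = {5: 2, 4: 2}
See 4: counts = {5: 2, 4: 3}
See 5: counts = {5: 3, 4: 3}
See 4: counts = {5: 3, 4: 4}
See 5: counts = {5: 4, 4: 4}

{5: 4, 4: 4}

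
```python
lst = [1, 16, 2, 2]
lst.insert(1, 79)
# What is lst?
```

[1, 79, 16, 2, 2]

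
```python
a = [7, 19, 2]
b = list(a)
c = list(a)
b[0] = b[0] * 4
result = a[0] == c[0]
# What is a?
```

After line 1: a = [7, 19, 2]
After line 2 (b = list(a), copy): a = [7, 19, 2], b = [7, 19, 2]
After line 3 (c = list(a) is a copy, new object): c = [7, 19, 2]
After line 4 (b[0] = 7 * 4 = 28; only b mutates (copy)): a = [7, 19, 2], b = [28, 19, 2], c = [7, 19, 2]
After line 5 (a[0] = 7, c[0] = 7; result = True)

[7, 19, 2]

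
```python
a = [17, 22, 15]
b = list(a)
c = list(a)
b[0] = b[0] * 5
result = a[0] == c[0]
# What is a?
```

After line 1: a = [17, 22, 15]
After line 2 (b = list(a), copy): a = [17, 22, 15], b = [17, 22, 15]
After line 3 (c = list(a) is a copy, new object): c = [17, 22, 15]
After line 4 (b[0] = 17 * 5 = 85; only b mutates (copy)): a = [17, 22, 15], b = [85, 22, 15], c = [17, 22, 15]
After line 5 (a[0] = 17, c[0] = 17; result = True)

[17, 22, 15]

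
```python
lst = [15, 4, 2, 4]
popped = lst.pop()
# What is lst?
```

[15, 4, 2]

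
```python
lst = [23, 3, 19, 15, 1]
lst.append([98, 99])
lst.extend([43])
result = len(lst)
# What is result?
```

After line 1: lst = [23, 3, 19, 15, 1]
After line 2 (append adds [98, 99] as single element): lst = [23, 3, 19, 15, 1, [98, 99]]
After line 3 (extend unpacks [43], adds 43): lst = [23, 3, 19, 15, 1, [98, 99], 43]
After line 4: result = len(lst) = 7

7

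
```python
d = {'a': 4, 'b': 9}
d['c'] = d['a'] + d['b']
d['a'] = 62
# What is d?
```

After line 1: d = {'a': 4, 'b': 9}
After line 2 (d['c'] = 4 + 9): d = {'a': 4, 'b': 9, 'c': 13}
After line 3: d = {'a': 62, 'b': 9, 'c': 13}

{'a': 62, 'b': 9, 'c': 13}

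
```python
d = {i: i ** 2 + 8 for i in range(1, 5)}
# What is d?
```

{1: 9, 2: 12, 3: 17, 4: 24}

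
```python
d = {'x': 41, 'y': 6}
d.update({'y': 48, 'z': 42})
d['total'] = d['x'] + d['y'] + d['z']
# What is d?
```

After line 1: d = {'x': 41, 'y': 6}
After line 2 (y overwritten, z added): d = {'x': 41, 'y': 48, 'z': 42}
After line 3 (total = 41 + 48 + 42 = 131): d = {'x': 41, 'y': 48, 'z': 42, 'total': 131}

{'x': 41, 'y': 48, 'z': 42, 'total': 131}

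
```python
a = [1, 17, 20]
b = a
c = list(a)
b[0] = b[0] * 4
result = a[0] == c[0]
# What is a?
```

After line 1: a = [1, 17, 20]
After line 2 (b = a, alias): a = [1, 17, 20], b = [1, 17, 20]
After line 3 (c = list(a) is a copy, new object): c = [1, 17, 20]
After line 4 (b[0] = 1 * 4 = 4; mutates shared a/b): a = b = [4, 17, 20], c = [1, 17, 20]
After line 5 (a[0] = 4, c[0] = 1; result = False)

[4, 17, 20]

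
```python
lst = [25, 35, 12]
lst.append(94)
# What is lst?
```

[25, 35, 12, 94]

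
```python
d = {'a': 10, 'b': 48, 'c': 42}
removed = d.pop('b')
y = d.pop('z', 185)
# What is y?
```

After line 1: d = {'a': 10, 'b': 48, 'c': 42}
After line 2 (pop 'b' returns 48): d = {'a': 10, 'c': 42}, removed = 48
After line 3 (pop 'z' missing, returns default 185): d = {'a': 10, 'c': 42}, y = 185

185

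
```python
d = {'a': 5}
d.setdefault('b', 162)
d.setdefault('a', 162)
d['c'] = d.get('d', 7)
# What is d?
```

After line 1: d = {'a': 5}
After line 2 (setdefault adds 'b'=162): d = {'a': 5, 'b': 162}
After line 3 (setdefault 'a' no-op, already exists): d = {'a': 5, 'b': 162}
After line 4 (get('d', 7) returns default since 'd' not in d): d = {'a': 5, 'b': 162, 'c': 7}

{'a': 5, 'b': 162, 'c': 7}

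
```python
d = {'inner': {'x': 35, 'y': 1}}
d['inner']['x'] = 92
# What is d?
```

After line 1: d = {'inner': {'x': 35, 'y': 1}}
After line 2 (inner x overwritten): d = {'inner': {'x': 92, 'y': 1}}

{'inner': {'x': 92, 'y': 1}}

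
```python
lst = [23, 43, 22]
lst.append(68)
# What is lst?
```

[23, 43, 22, 68]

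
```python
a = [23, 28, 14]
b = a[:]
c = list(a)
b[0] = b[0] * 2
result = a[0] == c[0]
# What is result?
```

After line 1: a = [23, 28, 14]
After line 2 (b = a[:], copy): a = [23, 28, 14], b = [23, 28, 14]
After line 3 (c = list(a) is a copy, new object): c = [23, 28, 14]
After line 4 (b[0] = 23 * 2 = 46; only b mutates (copy)): a = [23, 28, 14], b = [46, 28, 14], c = [23, 28, 14]
After line 5 (a[0] = 23, c[0] = 23; result = True)

True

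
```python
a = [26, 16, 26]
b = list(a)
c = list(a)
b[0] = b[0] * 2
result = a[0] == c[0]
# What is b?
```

After line 1: a = [26, 16, 26]
After line 2 (b = list(a), copy): a = [26, 16, 26], b = [26, 16, 26]
After line 3 (c = list(a) is a copy, new object): c = [26, 16, 26]
After line 4 (b[0] = 26 * 2 = 52; only b mutates (copy)): a = [26, 16, 26], b = [52, 16, 26], c = [26, 16, 26]
After line 5 (a[0] = 26, c[0] = 26; result = True)

[52, 16, 26]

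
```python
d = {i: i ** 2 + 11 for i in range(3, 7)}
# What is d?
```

{3: 20, 4: 27, 5: 36, 6: 47}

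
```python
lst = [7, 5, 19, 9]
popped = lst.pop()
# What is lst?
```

[7, 5, 19]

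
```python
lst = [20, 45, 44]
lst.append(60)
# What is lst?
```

[20, 45, 44, 60]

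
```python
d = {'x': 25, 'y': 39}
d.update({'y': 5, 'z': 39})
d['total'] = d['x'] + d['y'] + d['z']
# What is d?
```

After line 1: d = {'x': 25, 'y': 39}
After line 2 (y overwritten, z added): d = {'x': 25, 'y': 5, 'z': 39}
After line 3 (total = 25 + 5 + 39 = 69): d = {'x': 25, 'y': 5, 'z': 39, 'total': 69}

{'x': 25, 'y': 5, 'z': 39, 'total': 69}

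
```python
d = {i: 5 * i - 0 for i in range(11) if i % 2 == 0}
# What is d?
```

{0: 0, 2: 10, 4: 20, 6: 30, 8: 40, 10: 50}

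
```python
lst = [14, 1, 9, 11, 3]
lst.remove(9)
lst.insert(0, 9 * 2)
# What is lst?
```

After line 1: lst = [14, 1, 9, 11, 3]
After line 2 (remove first 9): lst = [14, 1, 11, 3]
After line 3 (insert 18 at index 0): lst = [18, 14, 1, 11, 3]

[18, 14, 1, 11, 3]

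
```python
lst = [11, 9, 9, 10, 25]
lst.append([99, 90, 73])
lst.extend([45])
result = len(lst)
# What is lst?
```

After line 1: lst = [11, 9, 9, 10, 25]
After line 2 (append adds [99, 90, 73] as single element): lst = [11, 9, 9, 10, 25, [99, 90, 73]]
After line 3 (extend unpacks [45], adds 45): lst = [11, 9, 9, 10, 25, [99, 90, 73], 45]
After line 4: result = len(lst) = 7

[11, 9, 9, 10, 25, [99, 90, 73], 45]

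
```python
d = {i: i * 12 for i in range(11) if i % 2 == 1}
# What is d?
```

{1: 12, 3: 36, 5: 60, 7: 84, 9: 108}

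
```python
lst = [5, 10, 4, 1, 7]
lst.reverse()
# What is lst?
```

[7, 1, 4, 10, 5]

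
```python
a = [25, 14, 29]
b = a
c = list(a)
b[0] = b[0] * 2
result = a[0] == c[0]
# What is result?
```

After line 1: a = [25, 14, 29]
After line 2 (b = a, alias): a = [25, 14, 29], b = [25, 14, 29]
After line 3 (c = list(a) is a copy, new object): c = [25, 14, 29]
After line 4 (b[0] = 25 * 2 = 50; mutates shared a/b): a = b = [50, 14, 29], c = [25, 14, 29]
After line 5 (a[0] = 50, c[0] = 25; result = False)

False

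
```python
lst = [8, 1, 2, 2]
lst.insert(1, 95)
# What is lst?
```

[8, 95, 1, 2, 2]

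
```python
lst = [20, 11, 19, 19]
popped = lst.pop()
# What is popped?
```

19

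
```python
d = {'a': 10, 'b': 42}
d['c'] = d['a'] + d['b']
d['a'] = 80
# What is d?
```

After line 1: d = {'a': 10, 'b': 42}
After line 2 (d['c'] = 10 + 42): d = {'a': 10, 'b': 42, 'c': 52}
After line 3: d = {'a': 80, 'b': 42, 'c': 52}

{'a': 80, 'b': 42, 'c': 52}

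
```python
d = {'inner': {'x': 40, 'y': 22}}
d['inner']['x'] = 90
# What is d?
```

After line 1: d = {'inner': {'x': 40, 'y': 22}}
After line 2 (inner x overwritten): d = {'inner': {'x': 90, 'y': 22}}

{'inner': {'x': 90, 'y': 22}}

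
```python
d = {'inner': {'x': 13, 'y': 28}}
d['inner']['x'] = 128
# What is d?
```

After line 1: d = {'inner': {'x': 13, 'y': 28}}
After line 2 (inner x overwritten): d = {'inner': {'x': 128, 'y': 28}}

{'inner': {'x': 128, 'y': 28}}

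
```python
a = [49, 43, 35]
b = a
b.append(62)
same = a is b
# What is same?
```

After line 1: a = [49, 43, 35]
After line 2 (b = a is an alias, same object): a = [49, 43, 35], b = [49, 43, 35]
After line 3 (b.append mutates the shared list): a = [49, 43, 35, 62], b = [49, 43, 35, 62]
After line 4 (same = a is b; same object -> True): same = True

True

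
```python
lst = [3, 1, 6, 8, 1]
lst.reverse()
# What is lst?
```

[1, 8, 6, 1, 3]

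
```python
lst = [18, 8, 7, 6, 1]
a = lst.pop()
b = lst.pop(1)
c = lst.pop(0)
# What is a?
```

After line 1: lst = [18, 8, 7, 6, 1]
After line 2 (pop() -> a = 1): lst = [18, 8, 7, 6]
After line 3 (pop(1) -> b = 8): lst = [18, 7, 6]
After line 4 (pop(0) -> c = 18): lst = [7, 6]

1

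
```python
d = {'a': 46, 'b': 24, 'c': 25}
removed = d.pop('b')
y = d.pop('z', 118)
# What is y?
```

After line 1: d = {'a': 46, 'b': 24, 'c': 25}
After line 2 (pop 'b' returns 24): d = {'a': 46, 'c': 25}, removed = 24
After line 3 (pop 'z' missing, returns default 118): d = {'a': 46, 'c': 25}, y = 118

118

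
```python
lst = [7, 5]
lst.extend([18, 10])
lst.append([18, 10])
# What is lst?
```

After line 1: lst = [7, 5]
After line 2 (extend unpacks [18, 10]): lst = [7, 5, 18, 10]
After line 3 (append adds [18, 10] as single element): lst = [7, 5, 18, 10, [18, 10]]

[7, 5, 18, 10, [18, 10]]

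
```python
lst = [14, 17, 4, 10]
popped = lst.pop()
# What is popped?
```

10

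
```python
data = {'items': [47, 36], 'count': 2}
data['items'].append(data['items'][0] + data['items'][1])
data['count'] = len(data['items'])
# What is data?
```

After line 1: data = {'items': [47, 36], 'count': 2}
After line 2 (append 47 + 36 = 83): data = {'items': [47, 36, 83], 'count': 2}
After line 3 (count = len(items) = 3): data = {'items': [47, 36, 83], 'count': 3}

{'items': [47, 36, 83], 'count': 3}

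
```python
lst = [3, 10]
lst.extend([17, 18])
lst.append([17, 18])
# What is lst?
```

After line 1: lst = [3, 10]
After line 2 (extend unpacks [17, 18]): lst = [3, 10, 17, 18]
After line 3 (append adds [17, 18] as single element): lst = [3, 10, 17, 18, [17, 18]]

[3, 10, 17, 18, [17, 18]]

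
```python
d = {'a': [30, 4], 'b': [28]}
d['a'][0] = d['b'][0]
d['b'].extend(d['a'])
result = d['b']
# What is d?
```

After line 1: d = {'a': [30, 4], 'b': [28]}
After line 2 (a[0] = b[0] = 28): d = {'a': [28, 4], 'b': [28]}
After line 3 (b.extend(a) appends [28, 4]): d = {'a': [28, 4], 'b': [28, 28, 4]}
After line 4: result = d['b'] = [28, 28, 4]

{'a': [28, 4], 'b': [28, 28, 4]}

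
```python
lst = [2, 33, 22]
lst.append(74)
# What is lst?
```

[2, 33, 22, 74]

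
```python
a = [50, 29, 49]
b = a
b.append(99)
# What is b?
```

After line 1: a = [50, 29, 49]
After line 2 (b = a is an alias, same object): a = [50, 29, 49], b = [50, 29, 49]
After line 3 (b.append mutates the shared list): a = [50, 29, 49, 99], b = [50, 29, 49, 99]

[50, 29, 49, 99]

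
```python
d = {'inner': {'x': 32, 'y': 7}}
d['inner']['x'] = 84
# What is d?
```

After line 1: d = {'inner': {'x': 32, 'y': 7}}
After line 2 (inner x overwritten): d = {'inner': {'x': 84, 'y': 7}}

{'inner': {'x': 84, 'y': 7}}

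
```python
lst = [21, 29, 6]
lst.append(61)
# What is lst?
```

[21, 29, 6, 61]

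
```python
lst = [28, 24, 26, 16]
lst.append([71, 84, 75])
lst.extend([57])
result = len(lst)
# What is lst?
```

After line 1: lst = [28, 24, 26, 16]
After line 2 (append adds [71, 84, 75] as single element): lst = [28, 24, 26, 16, [71, 84, 75]]
After line 3 (extend unpacks [57], adds 57): lst = [28, 24, 26, 16, [71, 84, 75], 57]
After line 4: result = len(lst) = 6

[28, 24, 26, 16, [71, 84, 75], 57]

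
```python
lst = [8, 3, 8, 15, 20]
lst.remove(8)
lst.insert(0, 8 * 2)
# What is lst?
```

After line 1: lst = [8, 3, 8, 15, 20]
After line 2 (remove first 8): lst = [3, 8, 15, 20]
After line 3 (insert 16 at index 0): lst = [16, 3, 8, 15, 20]

[16, 3, 8, 15, 20]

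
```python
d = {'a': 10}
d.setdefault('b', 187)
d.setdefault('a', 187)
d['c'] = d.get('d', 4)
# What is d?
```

After line 1: d = {'a': 10}
After line 2 (setdefault adds 'b'=187): d = {'a': 10, 'b': 187}
After line 3 (setdefault 'a' no-op, already exists): d = {'a': 10, 'b': 187}
After line 4 (get('d', 4) returns default since 'd' not in d): d = {'a': 10, 'b': 187, 'c': 4}

{'a': 10, 'b': 187, 'c': 4}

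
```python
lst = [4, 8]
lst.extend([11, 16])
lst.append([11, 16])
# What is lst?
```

After line 1: lst = [4, 8]
After line 2 (extend unpacks [11, 16]): lst = [4, 8, 11, 16]
After line 3 (append adds [11, 16] as single element): lst = [4, 8, 11, 16, [11, 16]]

[4, 8, 11, 16, [11, 16]]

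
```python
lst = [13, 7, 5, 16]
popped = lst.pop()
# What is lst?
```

[13, 7, 5]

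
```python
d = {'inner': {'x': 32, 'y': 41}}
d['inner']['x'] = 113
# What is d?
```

After line 1: d = {'inner': {'x': 32, 'y': 41}}
After line 2 (inner x overwritten): d = {'inner': {'x': 113, 'y': 41}}

{'inner': {'x': 113, 'y': 41}}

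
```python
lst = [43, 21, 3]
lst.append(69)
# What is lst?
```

[43, 21, 3, 69]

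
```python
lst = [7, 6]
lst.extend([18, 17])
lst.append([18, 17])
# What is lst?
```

After line 1: lst = [7, 6]
After line 2 (extend unpacks [18, 17]): lst = [7, 6, 18, 17]
After line 3 (append adds [18, 17] as single element): lst = [7, 6, 18, 17, [18, 17]]

[7, 6, 18, 17, [18, 17]]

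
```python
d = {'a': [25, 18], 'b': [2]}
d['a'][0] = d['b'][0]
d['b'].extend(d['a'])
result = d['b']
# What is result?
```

After line 1: d = {'a': [25, 18], 'b': [2]}
After line 2 (a[0] = b[0] = 2): d = {'a': [2, 18], 'b': [2]}
After line 3 (b.extend(a) appends [2, 18]): d = {'a': [2, 18], 'b': [2, 2, 18]}
After line 4: result = d['b'] = [2, 2, 18]

[2, 2, 18]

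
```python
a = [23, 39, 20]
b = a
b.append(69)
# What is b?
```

After line 1: a = [23, 39, 20]
After line 2 (b = a is an alias, same object): a = [23, 39, 20], b = [23, 39, 20]
After line 3 (b.append mutates the shared list): a = [23, 39, 20, 69], b = [23, 39, 20, 69]

[23, 39, 20, 69]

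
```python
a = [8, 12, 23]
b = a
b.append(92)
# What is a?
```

After line 1: a = [8, 12, 23]
After line 2 (b = a is an alias, same object): a = [8, 12, 23], b = [8, 12, 23]
After line 3 (b.append mutates the shared list): a = [8, 12, 23, 92], b = [8, 12, 23, 92]

[8, 12, 23, 92]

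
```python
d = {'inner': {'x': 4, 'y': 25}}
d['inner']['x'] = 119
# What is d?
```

After line 1: d = {'inner': {'x': 4, 'y': 25}}
After line 2 (inner x overwritten): d = {'inner': {'x': 119, 'y': 25}}

{'inner': {'x': 119, 'y': 25}}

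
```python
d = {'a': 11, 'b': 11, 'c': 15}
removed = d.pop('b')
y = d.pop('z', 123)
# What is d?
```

After line 1: d = {'a': 11, 'b': 11, 'c': 15}
After line 2 (pop 'b' returns 11): d = {'a': 11, 'c': 15}, removed = 11
After line 3 (pop 'z' missing, returns default 123): d = {'a': 11, 'c': 15}, y = 123

{'a': 11, 'c': 15}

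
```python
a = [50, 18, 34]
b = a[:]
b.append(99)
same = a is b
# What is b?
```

After line 1: a = [50, 18, 34]
After line 2 (b = a[:] is a shallow copy, new object): a = [50, 18, 34], b = [50, 18, 34]
After line 3 (append only mutates b): a = [50, 18, 34], b = [50, 18, 34, 99]
After line 4 (same = a is b; different objects -> False): same = False

[50, 18, 34, 99]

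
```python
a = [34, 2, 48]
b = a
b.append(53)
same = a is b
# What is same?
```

After line 1: a = [34, 2, 48]
After line 2 (b = a is an alias, same object): a = [34, 2, 48], b = [34, 2, 48]
After line 3 (b.append mutates the shared list): a = [34, 2, 48, 53], b = [34, 2, 48, 53]
After line 4 (same = a is b; same object -> True): same = True

True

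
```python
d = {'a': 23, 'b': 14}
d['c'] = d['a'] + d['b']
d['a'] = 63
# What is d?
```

After line 1: d = {'a': 23, 'b': 14}
After line 2 (d['c'] = 23 + 14): d = {'a': 23, 'b': 14, 'c': 37}
After line 3: d = {'a': 63, 'b': 14, 'c': 37}

{'a': 63, 'b': 14, 'c': 37}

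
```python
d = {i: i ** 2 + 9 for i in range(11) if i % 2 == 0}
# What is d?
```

{0: 9, 2: 13, 4: 25, 6: 45, 8: 73, 10: 109}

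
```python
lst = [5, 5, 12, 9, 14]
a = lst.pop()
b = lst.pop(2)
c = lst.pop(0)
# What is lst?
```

After line 1: lst = [5, 5, 12, 9, 14]
After line 2 (pop() -> a = 14): lst = [5, 5, 12, 9]
After line 3 (pop(2) -> b = 12): lst = [5, 5, 9]
After line 4 (pop(0) -> c = 5): lst = [5, 9]

[5, 9]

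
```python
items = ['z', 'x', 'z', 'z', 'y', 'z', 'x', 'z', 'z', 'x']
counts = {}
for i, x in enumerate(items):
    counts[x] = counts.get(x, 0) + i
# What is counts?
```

Initial: counts = {}, items = ['z', 'x', 'z', 'z', 'y', 'z', 'x', 'z', 'z', 'x']
i=0, x='z': counts = {'z': 0}
i=1, x='x': counts = {'z': 0, 'x': 1}
i=2, x='z': counts = {'z': 2, 'x': 1}
i=3, x='z': counts = {'z': 5, 'x': 1}
i=4, x='y': counts = {'z': 5, 'x': 1, 'y': 4}
i=5, x='z': counts = {'z': 10, 'x': 1, 'y': 4}
i=6, x='x': counts = {'z': 10, 'x': 7, 'y': 4}
i=7, x='z': counts = {'z': 17, 'x': 7, 'y': 4}
i=8, x='z': counts = {'z': 25, 'x': 7, 'y': 4}
i=9, x='x': counts = {'z': 25, 'x': 16, 'y': 4}

{'z': 25, 'x': 16, 'y': 4}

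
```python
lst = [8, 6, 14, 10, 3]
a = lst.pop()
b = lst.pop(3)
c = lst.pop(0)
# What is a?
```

After line 1: lst = [8, 6, 14, 10, 3]
After line 2 (pop() -> a = 3): lst = [8, 6, 14, 10]
After line 3 (pop(3) -> b = 10): lst = [8, 6, 14]
After line 4 (pop(0) -> c = 8): lst = [6, 14]

3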